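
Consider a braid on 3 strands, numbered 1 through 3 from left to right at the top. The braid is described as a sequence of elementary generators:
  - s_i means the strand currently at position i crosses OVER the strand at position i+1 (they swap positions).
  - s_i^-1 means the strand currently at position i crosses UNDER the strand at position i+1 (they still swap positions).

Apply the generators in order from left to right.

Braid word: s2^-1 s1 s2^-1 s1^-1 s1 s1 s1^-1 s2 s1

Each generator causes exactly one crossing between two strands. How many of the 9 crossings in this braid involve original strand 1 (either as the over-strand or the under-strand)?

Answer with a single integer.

Answer: 4

Derivation:
Gen 1: crossing 2x3. Involves strand 1? no. Count so far: 0
Gen 2: crossing 1x3. Involves strand 1? yes. Count so far: 1
Gen 3: crossing 1x2. Involves strand 1? yes. Count so far: 2
Gen 4: crossing 3x2. Involves strand 1? no. Count so far: 2
Gen 5: crossing 2x3. Involves strand 1? no. Count so far: 2
Gen 6: crossing 3x2. Involves strand 1? no. Count so far: 2
Gen 7: crossing 2x3. Involves strand 1? no. Count so far: 2
Gen 8: crossing 2x1. Involves strand 1? yes. Count so far: 3
Gen 9: crossing 3x1. Involves strand 1? yes. Count so far: 4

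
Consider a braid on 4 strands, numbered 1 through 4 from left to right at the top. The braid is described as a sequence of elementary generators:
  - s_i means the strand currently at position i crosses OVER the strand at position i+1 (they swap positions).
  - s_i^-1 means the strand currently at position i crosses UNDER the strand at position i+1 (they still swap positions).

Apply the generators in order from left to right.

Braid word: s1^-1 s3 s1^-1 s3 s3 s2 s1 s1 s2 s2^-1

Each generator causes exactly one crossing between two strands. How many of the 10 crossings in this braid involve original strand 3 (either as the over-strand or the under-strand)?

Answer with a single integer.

Answer: 3

Derivation:
Gen 1: crossing 1x2. Involves strand 3? no. Count so far: 0
Gen 2: crossing 3x4. Involves strand 3? yes. Count so far: 1
Gen 3: crossing 2x1. Involves strand 3? no. Count so far: 1
Gen 4: crossing 4x3. Involves strand 3? yes. Count so far: 2
Gen 5: crossing 3x4. Involves strand 3? yes. Count so far: 3
Gen 6: crossing 2x4. Involves strand 3? no. Count so far: 3
Gen 7: crossing 1x4. Involves strand 3? no. Count so far: 3
Gen 8: crossing 4x1. Involves strand 3? no. Count so far: 3
Gen 9: crossing 4x2. Involves strand 3? no. Count so far: 3
Gen 10: crossing 2x4. Involves strand 3? no. Count so far: 3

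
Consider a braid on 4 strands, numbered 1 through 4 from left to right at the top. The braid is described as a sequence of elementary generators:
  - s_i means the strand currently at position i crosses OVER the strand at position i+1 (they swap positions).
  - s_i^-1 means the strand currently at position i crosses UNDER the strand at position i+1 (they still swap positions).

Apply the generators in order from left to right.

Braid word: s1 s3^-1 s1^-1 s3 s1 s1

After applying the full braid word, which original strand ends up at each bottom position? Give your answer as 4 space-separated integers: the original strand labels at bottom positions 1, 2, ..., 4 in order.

Answer: 1 2 3 4

Derivation:
Gen 1 (s1): strand 1 crosses over strand 2. Perm now: [2 1 3 4]
Gen 2 (s3^-1): strand 3 crosses under strand 4. Perm now: [2 1 4 3]
Gen 3 (s1^-1): strand 2 crosses under strand 1. Perm now: [1 2 4 3]
Gen 4 (s3): strand 4 crosses over strand 3. Perm now: [1 2 3 4]
Gen 5 (s1): strand 1 crosses over strand 2. Perm now: [2 1 3 4]
Gen 6 (s1): strand 2 crosses over strand 1. Perm now: [1 2 3 4]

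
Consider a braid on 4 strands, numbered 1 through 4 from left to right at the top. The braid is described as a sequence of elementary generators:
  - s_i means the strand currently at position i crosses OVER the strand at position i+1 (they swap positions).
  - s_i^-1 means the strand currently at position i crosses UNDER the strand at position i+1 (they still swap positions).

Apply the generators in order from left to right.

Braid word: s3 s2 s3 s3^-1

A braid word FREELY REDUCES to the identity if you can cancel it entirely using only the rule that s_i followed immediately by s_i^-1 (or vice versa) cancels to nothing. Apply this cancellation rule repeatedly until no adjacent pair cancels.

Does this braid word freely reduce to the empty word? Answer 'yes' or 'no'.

Answer: no

Derivation:
Gen 1 (s3): push. Stack: [s3]
Gen 2 (s2): push. Stack: [s3 s2]
Gen 3 (s3): push. Stack: [s3 s2 s3]
Gen 4 (s3^-1): cancels prior s3. Stack: [s3 s2]
Reduced word: s3 s2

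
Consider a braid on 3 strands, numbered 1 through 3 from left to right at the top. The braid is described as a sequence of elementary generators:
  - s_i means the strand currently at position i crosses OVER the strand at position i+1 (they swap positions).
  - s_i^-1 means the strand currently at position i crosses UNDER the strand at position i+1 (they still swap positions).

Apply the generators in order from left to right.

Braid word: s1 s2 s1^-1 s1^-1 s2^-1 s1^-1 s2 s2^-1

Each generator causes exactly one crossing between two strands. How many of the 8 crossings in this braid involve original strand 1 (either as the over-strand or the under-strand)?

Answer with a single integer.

Gen 1: crossing 1x2. Involves strand 1? yes. Count so far: 1
Gen 2: crossing 1x3. Involves strand 1? yes. Count so far: 2
Gen 3: crossing 2x3. Involves strand 1? no. Count so far: 2
Gen 4: crossing 3x2. Involves strand 1? no. Count so far: 2
Gen 5: crossing 3x1. Involves strand 1? yes. Count so far: 3
Gen 6: crossing 2x1. Involves strand 1? yes. Count so far: 4
Gen 7: crossing 2x3. Involves strand 1? no. Count so far: 4
Gen 8: crossing 3x2. Involves strand 1? no. Count so far: 4

Answer: 4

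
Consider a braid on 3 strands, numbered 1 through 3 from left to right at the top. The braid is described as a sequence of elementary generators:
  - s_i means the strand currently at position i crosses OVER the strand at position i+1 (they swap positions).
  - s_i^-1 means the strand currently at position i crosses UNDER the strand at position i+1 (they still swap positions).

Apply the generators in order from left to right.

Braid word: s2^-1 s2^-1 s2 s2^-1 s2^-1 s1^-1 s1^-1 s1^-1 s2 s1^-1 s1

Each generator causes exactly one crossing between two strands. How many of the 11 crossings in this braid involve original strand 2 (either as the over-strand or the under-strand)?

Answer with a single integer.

Answer: 8

Derivation:
Gen 1: crossing 2x3. Involves strand 2? yes. Count so far: 1
Gen 2: crossing 3x2. Involves strand 2? yes. Count so far: 2
Gen 3: crossing 2x3. Involves strand 2? yes. Count so far: 3
Gen 4: crossing 3x2. Involves strand 2? yes. Count so far: 4
Gen 5: crossing 2x3. Involves strand 2? yes. Count so far: 5
Gen 6: crossing 1x3. Involves strand 2? no. Count so far: 5
Gen 7: crossing 3x1. Involves strand 2? no. Count so far: 5
Gen 8: crossing 1x3. Involves strand 2? no. Count so far: 5
Gen 9: crossing 1x2. Involves strand 2? yes. Count so far: 6
Gen 10: crossing 3x2. Involves strand 2? yes. Count so far: 7
Gen 11: crossing 2x3. Involves strand 2? yes. Count so far: 8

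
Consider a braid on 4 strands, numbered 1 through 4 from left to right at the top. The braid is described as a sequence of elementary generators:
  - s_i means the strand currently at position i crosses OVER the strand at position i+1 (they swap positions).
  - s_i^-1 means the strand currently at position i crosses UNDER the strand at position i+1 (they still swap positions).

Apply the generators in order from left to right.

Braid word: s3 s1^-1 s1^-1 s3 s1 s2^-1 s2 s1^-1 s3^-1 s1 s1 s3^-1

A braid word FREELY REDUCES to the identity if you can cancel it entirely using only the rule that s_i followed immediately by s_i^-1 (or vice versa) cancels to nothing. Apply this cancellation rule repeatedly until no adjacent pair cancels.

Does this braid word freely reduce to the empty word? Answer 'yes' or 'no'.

Gen 1 (s3): push. Stack: [s3]
Gen 2 (s1^-1): push. Stack: [s3 s1^-1]
Gen 3 (s1^-1): push. Stack: [s3 s1^-1 s1^-1]
Gen 4 (s3): push. Stack: [s3 s1^-1 s1^-1 s3]
Gen 5 (s1): push. Stack: [s3 s1^-1 s1^-1 s3 s1]
Gen 6 (s2^-1): push. Stack: [s3 s1^-1 s1^-1 s3 s1 s2^-1]
Gen 7 (s2): cancels prior s2^-1. Stack: [s3 s1^-1 s1^-1 s3 s1]
Gen 8 (s1^-1): cancels prior s1. Stack: [s3 s1^-1 s1^-1 s3]
Gen 9 (s3^-1): cancels prior s3. Stack: [s3 s1^-1 s1^-1]
Gen 10 (s1): cancels prior s1^-1. Stack: [s3 s1^-1]
Gen 11 (s1): cancels prior s1^-1. Stack: [s3]
Gen 12 (s3^-1): cancels prior s3. Stack: []
Reduced word: (empty)

Answer: yes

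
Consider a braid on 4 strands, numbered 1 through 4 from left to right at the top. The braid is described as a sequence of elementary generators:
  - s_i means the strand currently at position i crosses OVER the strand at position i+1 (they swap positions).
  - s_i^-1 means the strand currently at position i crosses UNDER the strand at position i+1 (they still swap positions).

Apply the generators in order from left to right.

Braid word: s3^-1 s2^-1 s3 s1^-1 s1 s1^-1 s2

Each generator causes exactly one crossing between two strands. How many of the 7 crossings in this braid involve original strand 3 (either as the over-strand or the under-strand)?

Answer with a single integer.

Gen 1: crossing 3x4. Involves strand 3? yes. Count so far: 1
Gen 2: crossing 2x4. Involves strand 3? no. Count so far: 1
Gen 3: crossing 2x3. Involves strand 3? yes. Count so far: 2
Gen 4: crossing 1x4. Involves strand 3? no. Count so far: 2
Gen 5: crossing 4x1. Involves strand 3? no. Count so far: 2
Gen 6: crossing 1x4. Involves strand 3? no. Count so far: 2
Gen 7: crossing 1x3. Involves strand 3? yes. Count so far: 3

Answer: 3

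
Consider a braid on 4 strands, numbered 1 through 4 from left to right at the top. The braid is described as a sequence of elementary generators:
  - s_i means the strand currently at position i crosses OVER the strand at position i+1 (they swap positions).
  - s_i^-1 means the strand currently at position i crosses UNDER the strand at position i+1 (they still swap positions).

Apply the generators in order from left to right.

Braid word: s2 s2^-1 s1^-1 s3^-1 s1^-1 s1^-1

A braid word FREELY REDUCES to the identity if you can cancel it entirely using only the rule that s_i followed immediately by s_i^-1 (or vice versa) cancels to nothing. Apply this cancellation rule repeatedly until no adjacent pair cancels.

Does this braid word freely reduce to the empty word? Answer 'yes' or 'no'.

Gen 1 (s2): push. Stack: [s2]
Gen 2 (s2^-1): cancels prior s2. Stack: []
Gen 3 (s1^-1): push. Stack: [s1^-1]
Gen 4 (s3^-1): push. Stack: [s1^-1 s3^-1]
Gen 5 (s1^-1): push. Stack: [s1^-1 s3^-1 s1^-1]
Gen 6 (s1^-1): push. Stack: [s1^-1 s3^-1 s1^-1 s1^-1]
Reduced word: s1^-1 s3^-1 s1^-1 s1^-1

Answer: no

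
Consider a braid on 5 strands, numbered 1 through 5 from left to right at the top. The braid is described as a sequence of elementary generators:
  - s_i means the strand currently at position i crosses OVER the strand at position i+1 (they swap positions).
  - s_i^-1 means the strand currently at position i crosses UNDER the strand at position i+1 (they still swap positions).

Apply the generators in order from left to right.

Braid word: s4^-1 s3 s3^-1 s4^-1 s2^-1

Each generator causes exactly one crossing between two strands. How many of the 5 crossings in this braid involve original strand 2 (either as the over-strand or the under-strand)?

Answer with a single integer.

Gen 1: crossing 4x5. Involves strand 2? no. Count so far: 0
Gen 2: crossing 3x5. Involves strand 2? no. Count so far: 0
Gen 3: crossing 5x3. Involves strand 2? no. Count so far: 0
Gen 4: crossing 5x4. Involves strand 2? no. Count so far: 0
Gen 5: crossing 2x3. Involves strand 2? yes. Count so far: 1

Answer: 1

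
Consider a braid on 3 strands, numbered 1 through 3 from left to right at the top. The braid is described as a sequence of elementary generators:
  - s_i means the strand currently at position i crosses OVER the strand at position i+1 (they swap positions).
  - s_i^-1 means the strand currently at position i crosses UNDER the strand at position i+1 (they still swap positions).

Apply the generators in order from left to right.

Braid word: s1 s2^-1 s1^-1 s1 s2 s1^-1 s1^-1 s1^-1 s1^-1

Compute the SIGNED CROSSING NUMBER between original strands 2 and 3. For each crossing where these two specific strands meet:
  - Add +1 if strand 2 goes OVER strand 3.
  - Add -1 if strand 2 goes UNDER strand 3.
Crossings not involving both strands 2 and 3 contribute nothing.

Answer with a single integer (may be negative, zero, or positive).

Gen 1: crossing 1x2. Both 2&3? no. Sum: 0
Gen 2: crossing 1x3. Both 2&3? no. Sum: 0
Gen 3: 2 under 3. Both 2&3? yes. Contrib: -1. Sum: -1
Gen 4: 3 over 2. Both 2&3? yes. Contrib: -1. Sum: -2
Gen 5: crossing 3x1. Both 2&3? no. Sum: -2
Gen 6: crossing 2x1. Both 2&3? no. Sum: -2
Gen 7: crossing 1x2. Both 2&3? no. Sum: -2
Gen 8: crossing 2x1. Both 2&3? no. Sum: -2
Gen 9: crossing 1x2. Both 2&3? no. Sum: -2

Answer: -2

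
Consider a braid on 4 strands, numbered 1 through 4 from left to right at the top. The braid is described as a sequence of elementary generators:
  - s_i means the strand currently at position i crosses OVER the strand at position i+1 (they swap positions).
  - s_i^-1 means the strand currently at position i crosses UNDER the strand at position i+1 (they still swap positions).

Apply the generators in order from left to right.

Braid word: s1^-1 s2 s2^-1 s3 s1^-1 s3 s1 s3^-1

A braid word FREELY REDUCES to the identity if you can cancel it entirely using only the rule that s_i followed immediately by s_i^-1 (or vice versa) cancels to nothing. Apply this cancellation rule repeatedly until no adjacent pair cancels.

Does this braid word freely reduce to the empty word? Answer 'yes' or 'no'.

Gen 1 (s1^-1): push. Stack: [s1^-1]
Gen 2 (s2): push. Stack: [s1^-1 s2]
Gen 3 (s2^-1): cancels prior s2. Stack: [s1^-1]
Gen 4 (s3): push. Stack: [s1^-1 s3]
Gen 5 (s1^-1): push. Stack: [s1^-1 s3 s1^-1]
Gen 6 (s3): push. Stack: [s1^-1 s3 s1^-1 s3]
Gen 7 (s1): push. Stack: [s1^-1 s3 s1^-1 s3 s1]
Gen 8 (s3^-1): push. Stack: [s1^-1 s3 s1^-1 s3 s1 s3^-1]
Reduced word: s1^-1 s3 s1^-1 s3 s1 s3^-1

Answer: no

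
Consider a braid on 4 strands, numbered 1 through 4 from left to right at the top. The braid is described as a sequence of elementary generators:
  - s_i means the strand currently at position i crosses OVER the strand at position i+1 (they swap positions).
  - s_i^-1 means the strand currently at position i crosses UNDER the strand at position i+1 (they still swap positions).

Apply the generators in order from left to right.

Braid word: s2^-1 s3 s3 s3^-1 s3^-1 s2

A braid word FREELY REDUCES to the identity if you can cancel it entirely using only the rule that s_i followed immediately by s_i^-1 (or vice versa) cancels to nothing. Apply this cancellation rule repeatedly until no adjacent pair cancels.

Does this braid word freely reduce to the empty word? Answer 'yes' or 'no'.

Gen 1 (s2^-1): push. Stack: [s2^-1]
Gen 2 (s3): push. Stack: [s2^-1 s3]
Gen 3 (s3): push. Stack: [s2^-1 s3 s3]
Gen 4 (s3^-1): cancels prior s3. Stack: [s2^-1 s3]
Gen 5 (s3^-1): cancels prior s3. Stack: [s2^-1]
Gen 6 (s2): cancels prior s2^-1. Stack: []
Reduced word: (empty)

Answer: yes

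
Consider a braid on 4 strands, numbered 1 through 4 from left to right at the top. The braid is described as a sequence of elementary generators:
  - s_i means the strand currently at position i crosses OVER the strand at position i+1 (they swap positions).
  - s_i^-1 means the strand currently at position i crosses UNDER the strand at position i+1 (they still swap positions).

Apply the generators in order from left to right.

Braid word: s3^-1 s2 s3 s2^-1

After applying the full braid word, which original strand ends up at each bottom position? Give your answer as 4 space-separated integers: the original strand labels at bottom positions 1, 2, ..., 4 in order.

Answer: 1 3 4 2

Derivation:
Gen 1 (s3^-1): strand 3 crosses under strand 4. Perm now: [1 2 4 3]
Gen 2 (s2): strand 2 crosses over strand 4. Perm now: [1 4 2 3]
Gen 3 (s3): strand 2 crosses over strand 3. Perm now: [1 4 3 2]
Gen 4 (s2^-1): strand 4 crosses under strand 3. Perm now: [1 3 4 2]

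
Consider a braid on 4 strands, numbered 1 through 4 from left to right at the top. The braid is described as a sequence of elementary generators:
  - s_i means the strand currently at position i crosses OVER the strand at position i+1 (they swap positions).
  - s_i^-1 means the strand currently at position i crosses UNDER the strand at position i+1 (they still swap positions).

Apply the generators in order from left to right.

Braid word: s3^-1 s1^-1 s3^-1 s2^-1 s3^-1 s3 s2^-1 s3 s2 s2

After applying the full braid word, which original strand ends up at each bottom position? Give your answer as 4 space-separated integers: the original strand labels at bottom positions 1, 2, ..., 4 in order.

Gen 1 (s3^-1): strand 3 crosses under strand 4. Perm now: [1 2 4 3]
Gen 2 (s1^-1): strand 1 crosses under strand 2. Perm now: [2 1 4 3]
Gen 3 (s3^-1): strand 4 crosses under strand 3. Perm now: [2 1 3 4]
Gen 4 (s2^-1): strand 1 crosses under strand 3. Perm now: [2 3 1 4]
Gen 5 (s3^-1): strand 1 crosses under strand 4. Perm now: [2 3 4 1]
Gen 6 (s3): strand 4 crosses over strand 1. Perm now: [2 3 1 4]
Gen 7 (s2^-1): strand 3 crosses under strand 1. Perm now: [2 1 3 4]
Gen 8 (s3): strand 3 crosses over strand 4. Perm now: [2 1 4 3]
Gen 9 (s2): strand 1 crosses over strand 4. Perm now: [2 4 1 3]
Gen 10 (s2): strand 4 crosses over strand 1. Perm now: [2 1 4 3]

Answer: 2 1 4 3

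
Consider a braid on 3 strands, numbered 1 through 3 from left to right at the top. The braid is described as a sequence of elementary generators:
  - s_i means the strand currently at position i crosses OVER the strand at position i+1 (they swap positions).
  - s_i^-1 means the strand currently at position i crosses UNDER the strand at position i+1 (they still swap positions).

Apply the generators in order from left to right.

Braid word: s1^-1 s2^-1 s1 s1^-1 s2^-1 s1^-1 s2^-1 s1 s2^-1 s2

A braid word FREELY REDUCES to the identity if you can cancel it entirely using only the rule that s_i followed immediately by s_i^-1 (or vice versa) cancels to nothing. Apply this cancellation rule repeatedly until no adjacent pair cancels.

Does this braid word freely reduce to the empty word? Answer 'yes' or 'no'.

Answer: no

Derivation:
Gen 1 (s1^-1): push. Stack: [s1^-1]
Gen 2 (s2^-1): push. Stack: [s1^-1 s2^-1]
Gen 3 (s1): push. Stack: [s1^-1 s2^-1 s1]
Gen 4 (s1^-1): cancels prior s1. Stack: [s1^-1 s2^-1]
Gen 5 (s2^-1): push. Stack: [s1^-1 s2^-1 s2^-1]
Gen 6 (s1^-1): push. Stack: [s1^-1 s2^-1 s2^-1 s1^-1]
Gen 7 (s2^-1): push. Stack: [s1^-1 s2^-1 s2^-1 s1^-1 s2^-1]
Gen 8 (s1): push. Stack: [s1^-1 s2^-1 s2^-1 s1^-1 s2^-1 s1]
Gen 9 (s2^-1): push. Stack: [s1^-1 s2^-1 s2^-1 s1^-1 s2^-1 s1 s2^-1]
Gen 10 (s2): cancels prior s2^-1. Stack: [s1^-1 s2^-1 s2^-1 s1^-1 s2^-1 s1]
Reduced word: s1^-1 s2^-1 s2^-1 s1^-1 s2^-1 s1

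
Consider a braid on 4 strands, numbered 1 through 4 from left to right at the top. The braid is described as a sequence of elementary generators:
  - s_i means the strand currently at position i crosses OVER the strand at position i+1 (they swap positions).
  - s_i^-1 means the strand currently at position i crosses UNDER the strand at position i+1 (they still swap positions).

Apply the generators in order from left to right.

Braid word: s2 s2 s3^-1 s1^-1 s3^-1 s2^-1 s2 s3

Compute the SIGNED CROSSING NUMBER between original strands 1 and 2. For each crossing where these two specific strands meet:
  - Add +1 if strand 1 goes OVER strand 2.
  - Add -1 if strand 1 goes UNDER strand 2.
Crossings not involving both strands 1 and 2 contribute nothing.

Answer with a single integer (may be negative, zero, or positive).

Gen 1: crossing 2x3. Both 1&2? no. Sum: 0
Gen 2: crossing 3x2. Both 1&2? no. Sum: 0
Gen 3: crossing 3x4. Both 1&2? no. Sum: 0
Gen 4: 1 under 2. Both 1&2? yes. Contrib: -1. Sum: -1
Gen 5: crossing 4x3. Both 1&2? no. Sum: -1
Gen 6: crossing 1x3. Both 1&2? no. Sum: -1
Gen 7: crossing 3x1. Both 1&2? no. Sum: -1
Gen 8: crossing 3x4. Both 1&2? no. Sum: -1

Answer: -1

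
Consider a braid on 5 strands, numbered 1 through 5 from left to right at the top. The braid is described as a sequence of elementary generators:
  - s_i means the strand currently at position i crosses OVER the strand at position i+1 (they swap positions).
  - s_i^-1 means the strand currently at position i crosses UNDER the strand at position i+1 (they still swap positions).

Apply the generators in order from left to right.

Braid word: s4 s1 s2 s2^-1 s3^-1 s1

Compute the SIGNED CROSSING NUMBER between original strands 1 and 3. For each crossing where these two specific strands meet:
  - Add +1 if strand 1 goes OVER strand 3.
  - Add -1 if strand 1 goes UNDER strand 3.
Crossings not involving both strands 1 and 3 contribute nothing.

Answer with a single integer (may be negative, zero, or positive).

Gen 1: crossing 4x5. Both 1&3? no. Sum: 0
Gen 2: crossing 1x2. Both 1&3? no. Sum: 0
Gen 3: 1 over 3. Both 1&3? yes. Contrib: +1. Sum: 1
Gen 4: 3 under 1. Both 1&3? yes. Contrib: +1. Sum: 2
Gen 5: crossing 3x5. Both 1&3? no. Sum: 2
Gen 6: crossing 2x1. Both 1&3? no. Sum: 2

Answer: 2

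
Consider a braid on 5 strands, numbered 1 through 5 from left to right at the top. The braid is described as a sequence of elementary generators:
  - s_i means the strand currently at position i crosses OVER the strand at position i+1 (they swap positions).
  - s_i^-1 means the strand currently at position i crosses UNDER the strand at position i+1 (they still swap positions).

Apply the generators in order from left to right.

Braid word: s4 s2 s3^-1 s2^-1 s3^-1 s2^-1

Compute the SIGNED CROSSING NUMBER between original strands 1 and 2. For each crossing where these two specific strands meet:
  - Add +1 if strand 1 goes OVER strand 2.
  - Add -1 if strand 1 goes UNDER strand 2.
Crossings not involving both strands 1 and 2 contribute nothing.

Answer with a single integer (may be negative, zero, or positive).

Gen 1: crossing 4x5. Both 1&2? no. Sum: 0
Gen 2: crossing 2x3. Both 1&2? no. Sum: 0
Gen 3: crossing 2x5. Both 1&2? no. Sum: 0
Gen 4: crossing 3x5. Both 1&2? no. Sum: 0
Gen 5: crossing 3x2. Both 1&2? no. Sum: 0
Gen 6: crossing 5x2. Both 1&2? no. Sum: 0

Answer: 0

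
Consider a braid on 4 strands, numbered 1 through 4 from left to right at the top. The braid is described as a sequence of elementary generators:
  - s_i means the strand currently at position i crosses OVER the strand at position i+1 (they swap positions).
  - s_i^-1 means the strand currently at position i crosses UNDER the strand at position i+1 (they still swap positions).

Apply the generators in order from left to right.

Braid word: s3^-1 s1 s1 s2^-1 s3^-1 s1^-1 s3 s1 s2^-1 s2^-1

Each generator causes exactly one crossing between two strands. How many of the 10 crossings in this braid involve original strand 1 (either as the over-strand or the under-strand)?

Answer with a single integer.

Gen 1: crossing 3x4. Involves strand 1? no. Count so far: 0
Gen 2: crossing 1x2. Involves strand 1? yes. Count so far: 1
Gen 3: crossing 2x1. Involves strand 1? yes. Count so far: 2
Gen 4: crossing 2x4. Involves strand 1? no. Count so far: 2
Gen 5: crossing 2x3. Involves strand 1? no. Count so far: 2
Gen 6: crossing 1x4. Involves strand 1? yes. Count so far: 3
Gen 7: crossing 3x2. Involves strand 1? no. Count so far: 3
Gen 8: crossing 4x1. Involves strand 1? yes. Count so far: 4
Gen 9: crossing 4x2. Involves strand 1? no. Count so far: 4
Gen 10: crossing 2x4. Involves strand 1? no. Count so far: 4

Answer: 4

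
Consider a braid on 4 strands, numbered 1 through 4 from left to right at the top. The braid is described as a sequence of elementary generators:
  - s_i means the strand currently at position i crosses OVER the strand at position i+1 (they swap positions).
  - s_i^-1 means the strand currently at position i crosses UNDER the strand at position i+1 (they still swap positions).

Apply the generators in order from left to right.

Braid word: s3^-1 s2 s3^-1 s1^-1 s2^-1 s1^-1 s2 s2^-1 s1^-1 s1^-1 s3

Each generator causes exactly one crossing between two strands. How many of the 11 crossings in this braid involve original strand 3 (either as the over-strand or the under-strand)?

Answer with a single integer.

Answer: 6

Derivation:
Gen 1: crossing 3x4. Involves strand 3? yes. Count so far: 1
Gen 2: crossing 2x4. Involves strand 3? no. Count so far: 1
Gen 3: crossing 2x3. Involves strand 3? yes. Count so far: 2
Gen 4: crossing 1x4. Involves strand 3? no. Count so far: 2
Gen 5: crossing 1x3. Involves strand 3? yes. Count so far: 3
Gen 6: crossing 4x3. Involves strand 3? yes. Count so far: 4
Gen 7: crossing 4x1. Involves strand 3? no. Count so far: 4
Gen 8: crossing 1x4. Involves strand 3? no. Count so far: 4
Gen 9: crossing 3x4. Involves strand 3? yes. Count so far: 5
Gen 10: crossing 4x3. Involves strand 3? yes. Count so far: 6
Gen 11: crossing 1x2. Involves strand 3? no. Count so far: 6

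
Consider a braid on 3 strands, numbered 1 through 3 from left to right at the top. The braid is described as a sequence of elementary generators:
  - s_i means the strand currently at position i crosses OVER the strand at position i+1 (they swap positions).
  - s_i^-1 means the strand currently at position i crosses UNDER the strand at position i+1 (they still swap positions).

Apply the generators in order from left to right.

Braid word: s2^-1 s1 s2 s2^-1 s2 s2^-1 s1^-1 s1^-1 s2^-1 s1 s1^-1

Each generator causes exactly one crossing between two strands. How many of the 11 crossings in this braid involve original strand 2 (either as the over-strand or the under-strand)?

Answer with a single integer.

Gen 1: crossing 2x3. Involves strand 2? yes. Count so far: 1
Gen 2: crossing 1x3. Involves strand 2? no. Count so far: 1
Gen 3: crossing 1x2. Involves strand 2? yes. Count so far: 2
Gen 4: crossing 2x1. Involves strand 2? yes. Count so far: 3
Gen 5: crossing 1x2. Involves strand 2? yes. Count so far: 4
Gen 6: crossing 2x1. Involves strand 2? yes. Count so far: 5
Gen 7: crossing 3x1. Involves strand 2? no. Count so far: 5
Gen 8: crossing 1x3. Involves strand 2? no. Count so far: 5
Gen 9: crossing 1x2. Involves strand 2? yes. Count so far: 6
Gen 10: crossing 3x2. Involves strand 2? yes. Count so far: 7
Gen 11: crossing 2x3. Involves strand 2? yes. Count so far: 8

Answer: 8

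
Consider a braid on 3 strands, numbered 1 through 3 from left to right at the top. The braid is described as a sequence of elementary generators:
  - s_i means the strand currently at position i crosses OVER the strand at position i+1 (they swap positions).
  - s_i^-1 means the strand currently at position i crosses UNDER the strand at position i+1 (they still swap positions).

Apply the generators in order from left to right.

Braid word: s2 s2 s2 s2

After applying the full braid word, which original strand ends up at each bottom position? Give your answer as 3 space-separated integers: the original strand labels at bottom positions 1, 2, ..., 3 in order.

Answer: 1 2 3

Derivation:
Gen 1 (s2): strand 2 crosses over strand 3. Perm now: [1 3 2]
Gen 2 (s2): strand 3 crosses over strand 2. Perm now: [1 2 3]
Gen 3 (s2): strand 2 crosses over strand 3. Perm now: [1 3 2]
Gen 4 (s2): strand 3 crosses over strand 2. Perm now: [1 2 3]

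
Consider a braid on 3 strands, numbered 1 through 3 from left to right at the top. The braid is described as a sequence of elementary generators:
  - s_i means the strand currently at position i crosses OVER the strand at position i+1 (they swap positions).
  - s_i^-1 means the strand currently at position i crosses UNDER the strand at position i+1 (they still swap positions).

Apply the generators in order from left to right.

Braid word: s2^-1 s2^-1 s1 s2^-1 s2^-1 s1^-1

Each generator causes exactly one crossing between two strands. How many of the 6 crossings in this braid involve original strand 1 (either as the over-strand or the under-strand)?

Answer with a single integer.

Answer: 4

Derivation:
Gen 1: crossing 2x3. Involves strand 1? no. Count so far: 0
Gen 2: crossing 3x2. Involves strand 1? no. Count so far: 0
Gen 3: crossing 1x2. Involves strand 1? yes. Count so far: 1
Gen 4: crossing 1x3. Involves strand 1? yes. Count so far: 2
Gen 5: crossing 3x1. Involves strand 1? yes. Count so far: 3
Gen 6: crossing 2x1. Involves strand 1? yes. Count so far: 4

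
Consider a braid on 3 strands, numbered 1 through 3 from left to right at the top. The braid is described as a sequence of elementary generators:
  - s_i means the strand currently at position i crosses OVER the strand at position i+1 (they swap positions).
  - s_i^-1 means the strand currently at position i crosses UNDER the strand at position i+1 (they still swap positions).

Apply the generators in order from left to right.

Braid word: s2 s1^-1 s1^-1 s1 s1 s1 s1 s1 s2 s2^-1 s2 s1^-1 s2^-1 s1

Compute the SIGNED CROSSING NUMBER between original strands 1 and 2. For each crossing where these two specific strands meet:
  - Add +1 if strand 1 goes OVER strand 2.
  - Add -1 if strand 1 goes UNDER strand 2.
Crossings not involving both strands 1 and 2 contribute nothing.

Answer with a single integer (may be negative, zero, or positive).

Answer: 2

Derivation:
Gen 1: crossing 2x3. Both 1&2? no. Sum: 0
Gen 2: crossing 1x3. Both 1&2? no. Sum: 0
Gen 3: crossing 3x1. Both 1&2? no. Sum: 0
Gen 4: crossing 1x3. Both 1&2? no. Sum: 0
Gen 5: crossing 3x1. Both 1&2? no. Sum: 0
Gen 6: crossing 1x3. Both 1&2? no. Sum: 0
Gen 7: crossing 3x1. Both 1&2? no. Sum: 0
Gen 8: crossing 1x3. Both 1&2? no. Sum: 0
Gen 9: 1 over 2. Both 1&2? yes. Contrib: +1. Sum: 1
Gen 10: 2 under 1. Both 1&2? yes. Contrib: +1. Sum: 2
Gen 11: 1 over 2. Both 1&2? yes. Contrib: +1. Sum: 3
Gen 12: crossing 3x2. Both 1&2? no. Sum: 3
Gen 13: crossing 3x1. Both 1&2? no. Sum: 3
Gen 14: 2 over 1. Both 1&2? yes. Contrib: -1. Sum: 2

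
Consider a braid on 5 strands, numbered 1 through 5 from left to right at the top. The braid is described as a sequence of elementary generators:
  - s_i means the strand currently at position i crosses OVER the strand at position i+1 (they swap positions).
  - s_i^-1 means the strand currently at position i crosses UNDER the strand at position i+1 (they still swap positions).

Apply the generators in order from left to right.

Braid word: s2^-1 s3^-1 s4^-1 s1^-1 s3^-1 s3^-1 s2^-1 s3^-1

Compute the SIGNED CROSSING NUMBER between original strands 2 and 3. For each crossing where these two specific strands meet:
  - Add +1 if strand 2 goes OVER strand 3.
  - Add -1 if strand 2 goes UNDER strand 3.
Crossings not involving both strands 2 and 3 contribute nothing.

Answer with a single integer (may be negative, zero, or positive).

Answer: -1

Derivation:
Gen 1: 2 under 3. Both 2&3? yes. Contrib: -1. Sum: -1
Gen 2: crossing 2x4. Both 2&3? no. Sum: -1
Gen 3: crossing 2x5. Both 2&3? no. Sum: -1
Gen 4: crossing 1x3. Both 2&3? no. Sum: -1
Gen 5: crossing 4x5. Both 2&3? no. Sum: -1
Gen 6: crossing 5x4. Both 2&3? no. Sum: -1
Gen 7: crossing 1x4. Both 2&3? no. Sum: -1
Gen 8: crossing 1x5. Both 2&3? no. Sum: -1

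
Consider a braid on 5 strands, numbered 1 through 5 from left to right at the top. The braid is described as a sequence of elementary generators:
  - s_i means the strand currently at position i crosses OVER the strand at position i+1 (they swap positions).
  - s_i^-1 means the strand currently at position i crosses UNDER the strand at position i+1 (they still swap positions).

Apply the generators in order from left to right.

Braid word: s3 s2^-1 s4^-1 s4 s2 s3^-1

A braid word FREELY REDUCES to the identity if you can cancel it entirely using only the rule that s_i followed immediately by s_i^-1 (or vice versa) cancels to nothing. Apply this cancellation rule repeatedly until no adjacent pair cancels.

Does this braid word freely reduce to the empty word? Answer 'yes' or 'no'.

Gen 1 (s3): push. Stack: [s3]
Gen 2 (s2^-1): push. Stack: [s3 s2^-1]
Gen 3 (s4^-1): push. Stack: [s3 s2^-1 s4^-1]
Gen 4 (s4): cancels prior s4^-1. Stack: [s3 s2^-1]
Gen 5 (s2): cancels prior s2^-1. Stack: [s3]
Gen 6 (s3^-1): cancels prior s3. Stack: []
Reduced word: (empty)

Answer: yes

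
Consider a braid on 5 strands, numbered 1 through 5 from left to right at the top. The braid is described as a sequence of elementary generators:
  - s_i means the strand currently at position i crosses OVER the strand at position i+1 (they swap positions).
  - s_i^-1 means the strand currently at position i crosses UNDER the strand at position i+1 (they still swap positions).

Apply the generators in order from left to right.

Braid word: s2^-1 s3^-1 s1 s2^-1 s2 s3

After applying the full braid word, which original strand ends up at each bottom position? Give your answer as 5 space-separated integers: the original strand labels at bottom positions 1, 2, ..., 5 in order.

Gen 1 (s2^-1): strand 2 crosses under strand 3. Perm now: [1 3 2 4 5]
Gen 2 (s3^-1): strand 2 crosses under strand 4. Perm now: [1 3 4 2 5]
Gen 3 (s1): strand 1 crosses over strand 3. Perm now: [3 1 4 2 5]
Gen 4 (s2^-1): strand 1 crosses under strand 4. Perm now: [3 4 1 2 5]
Gen 5 (s2): strand 4 crosses over strand 1. Perm now: [3 1 4 2 5]
Gen 6 (s3): strand 4 crosses over strand 2. Perm now: [3 1 2 4 5]

Answer: 3 1 2 4 5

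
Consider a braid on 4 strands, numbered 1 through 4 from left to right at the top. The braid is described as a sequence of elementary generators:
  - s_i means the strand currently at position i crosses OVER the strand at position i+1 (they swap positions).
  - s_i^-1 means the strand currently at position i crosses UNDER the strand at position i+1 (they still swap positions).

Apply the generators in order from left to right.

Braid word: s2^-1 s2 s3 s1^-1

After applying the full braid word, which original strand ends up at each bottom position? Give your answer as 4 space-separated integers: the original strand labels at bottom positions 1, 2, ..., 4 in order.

Answer: 2 1 4 3

Derivation:
Gen 1 (s2^-1): strand 2 crosses under strand 3. Perm now: [1 3 2 4]
Gen 2 (s2): strand 3 crosses over strand 2. Perm now: [1 2 3 4]
Gen 3 (s3): strand 3 crosses over strand 4. Perm now: [1 2 4 3]
Gen 4 (s1^-1): strand 1 crosses under strand 2. Perm now: [2 1 4 3]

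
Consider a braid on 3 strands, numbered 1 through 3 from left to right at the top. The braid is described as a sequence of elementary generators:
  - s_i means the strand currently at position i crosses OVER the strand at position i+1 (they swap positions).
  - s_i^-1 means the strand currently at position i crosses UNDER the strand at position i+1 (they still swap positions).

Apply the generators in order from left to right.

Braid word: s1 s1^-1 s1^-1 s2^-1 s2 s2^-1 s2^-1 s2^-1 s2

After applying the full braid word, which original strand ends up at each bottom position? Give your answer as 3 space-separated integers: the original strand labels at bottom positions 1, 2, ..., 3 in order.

Gen 1 (s1): strand 1 crosses over strand 2. Perm now: [2 1 3]
Gen 2 (s1^-1): strand 2 crosses under strand 1. Perm now: [1 2 3]
Gen 3 (s1^-1): strand 1 crosses under strand 2. Perm now: [2 1 3]
Gen 4 (s2^-1): strand 1 crosses under strand 3. Perm now: [2 3 1]
Gen 5 (s2): strand 3 crosses over strand 1. Perm now: [2 1 3]
Gen 6 (s2^-1): strand 1 crosses under strand 3. Perm now: [2 3 1]
Gen 7 (s2^-1): strand 3 crosses under strand 1. Perm now: [2 1 3]
Gen 8 (s2^-1): strand 1 crosses under strand 3. Perm now: [2 3 1]
Gen 9 (s2): strand 3 crosses over strand 1. Perm now: [2 1 3]

Answer: 2 1 3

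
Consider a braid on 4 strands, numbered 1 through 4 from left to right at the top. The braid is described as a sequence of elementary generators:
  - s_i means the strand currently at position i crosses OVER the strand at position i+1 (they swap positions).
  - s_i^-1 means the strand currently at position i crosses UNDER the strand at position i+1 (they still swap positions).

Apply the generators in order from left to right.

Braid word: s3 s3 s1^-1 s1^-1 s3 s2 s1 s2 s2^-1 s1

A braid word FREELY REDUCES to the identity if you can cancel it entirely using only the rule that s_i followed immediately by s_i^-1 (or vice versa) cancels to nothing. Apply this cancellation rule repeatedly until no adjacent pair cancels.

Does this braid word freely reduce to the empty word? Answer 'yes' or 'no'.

Gen 1 (s3): push. Stack: [s3]
Gen 2 (s3): push. Stack: [s3 s3]
Gen 3 (s1^-1): push. Stack: [s3 s3 s1^-1]
Gen 4 (s1^-1): push. Stack: [s3 s3 s1^-1 s1^-1]
Gen 5 (s3): push. Stack: [s3 s3 s1^-1 s1^-1 s3]
Gen 6 (s2): push. Stack: [s3 s3 s1^-1 s1^-1 s3 s2]
Gen 7 (s1): push. Stack: [s3 s3 s1^-1 s1^-1 s3 s2 s1]
Gen 8 (s2): push. Stack: [s3 s3 s1^-1 s1^-1 s3 s2 s1 s2]
Gen 9 (s2^-1): cancels prior s2. Stack: [s3 s3 s1^-1 s1^-1 s3 s2 s1]
Gen 10 (s1): push. Stack: [s3 s3 s1^-1 s1^-1 s3 s2 s1 s1]
Reduced word: s3 s3 s1^-1 s1^-1 s3 s2 s1 s1

Answer: no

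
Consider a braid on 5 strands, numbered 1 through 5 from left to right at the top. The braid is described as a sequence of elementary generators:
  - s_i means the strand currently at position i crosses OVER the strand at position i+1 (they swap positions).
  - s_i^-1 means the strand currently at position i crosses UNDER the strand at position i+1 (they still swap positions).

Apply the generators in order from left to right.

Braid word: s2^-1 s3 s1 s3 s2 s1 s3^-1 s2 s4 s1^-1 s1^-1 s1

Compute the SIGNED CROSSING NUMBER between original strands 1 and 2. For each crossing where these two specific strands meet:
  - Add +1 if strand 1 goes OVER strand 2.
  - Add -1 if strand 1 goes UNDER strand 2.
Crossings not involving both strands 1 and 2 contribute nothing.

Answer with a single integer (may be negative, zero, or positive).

Answer: 1

Derivation:
Gen 1: crossing 2x3. Both 1&2? no. Sum: 0
Gen 2: crossing 2x4. Both 1&2? no. Sum: 0
Gen 3: crossing 1x3. Both 1&2? no. Sum: 0
Gen 4: crossing 4x2. Both 1&2? no. Sum: 0
Gen 5: 1 over 2. Both 1&2? yes. Contrib: +1. Sum: 1
Gen 6: crossing 3x2. Both 1&2? no. Sum: 1
Gen 7: crossing 1x4. Both 1&2? no. Sum: 1
Gen 8: crossing 3x4. Both 1&2? no. Sum: 1
Gen 9: crossing 1x5. Both 1&2? no. Sum: 1
Gen 10: crossing 2x4. Both 1&2? no. Sum: 1
Gen 11: crossing 4x2. Both 1&2? no. Sum: 1
Gen 12: crossing 2x4. Both 1&2? no. Sum: 1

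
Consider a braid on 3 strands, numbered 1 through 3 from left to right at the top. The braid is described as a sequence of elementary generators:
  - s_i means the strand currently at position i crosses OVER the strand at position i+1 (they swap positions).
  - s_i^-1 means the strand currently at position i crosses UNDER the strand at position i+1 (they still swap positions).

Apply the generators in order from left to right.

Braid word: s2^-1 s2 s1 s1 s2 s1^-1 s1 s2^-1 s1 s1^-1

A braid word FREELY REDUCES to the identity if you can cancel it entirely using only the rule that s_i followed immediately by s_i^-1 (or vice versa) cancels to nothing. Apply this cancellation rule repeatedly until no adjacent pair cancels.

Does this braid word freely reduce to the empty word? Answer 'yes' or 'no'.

Answer: no

Derivation:
Gen 1 (s2^-1): push. Stack: [s2^-1]
Gen 2 (s2): cancels prior s2^-1. Stack: []
Gen 3 (s1): push. Stack: [s1]
Gen 4 (s1): push. Stack: [s1 s1]
Gen 5 (s2): push. Stack: [s1 s1 s2]
Gen 6 (s1^-1): push. Stack: [s1 s1 s2 s1^-1]
Gen 7 (s1): cancels prior s1^-1. Stack: [s1 s1 s2]
Gen 8 (s2^-1): cancels prior s2. Stack: [s1 s1]
Gen 9 (s1): push. Stack: [s1 s1 s1]
Gen 10 (s1^-1): cancels prior s1. Stack: [s1 s1]
Reduced word: s1 s1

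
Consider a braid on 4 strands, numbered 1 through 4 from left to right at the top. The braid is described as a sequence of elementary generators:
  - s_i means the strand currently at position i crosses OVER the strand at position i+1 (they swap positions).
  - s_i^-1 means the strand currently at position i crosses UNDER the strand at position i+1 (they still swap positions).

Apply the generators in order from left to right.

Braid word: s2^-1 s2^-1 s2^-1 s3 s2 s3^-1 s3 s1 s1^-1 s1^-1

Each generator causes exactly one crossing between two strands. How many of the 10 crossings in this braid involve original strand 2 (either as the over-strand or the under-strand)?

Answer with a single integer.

Gen 1: crossing 2x3. Involves strand 2? yes. Count so far: 1
Gen 2: crossing 3x2. Involves strand 2? yes. Count so far: 2
Gen 3: crossing 2x3. Involves strand 2? yes. Count so far: 3
Gen 4: crossing 2x4. Involves strand 2? yes. Count so far: 4
Gen 5: crossing 3x4. Involves strand 2? no. Count so far: 4
Gen 6: crossing 3x2. Involves strand 2? yes. Count so far: 5
Gen 7: crossing 2x3. Involves strand 2? yes. Count so far: 6
Gen 8: crossing 1x4. Involves strand 2? no. Count so far: 6
Gen 9: crossing 4x1. Involves strand 2? no. Count so far: 6
Gen 10: crossing 1x4. Involves strand 2? no. Count so far: 6

Answer: 6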